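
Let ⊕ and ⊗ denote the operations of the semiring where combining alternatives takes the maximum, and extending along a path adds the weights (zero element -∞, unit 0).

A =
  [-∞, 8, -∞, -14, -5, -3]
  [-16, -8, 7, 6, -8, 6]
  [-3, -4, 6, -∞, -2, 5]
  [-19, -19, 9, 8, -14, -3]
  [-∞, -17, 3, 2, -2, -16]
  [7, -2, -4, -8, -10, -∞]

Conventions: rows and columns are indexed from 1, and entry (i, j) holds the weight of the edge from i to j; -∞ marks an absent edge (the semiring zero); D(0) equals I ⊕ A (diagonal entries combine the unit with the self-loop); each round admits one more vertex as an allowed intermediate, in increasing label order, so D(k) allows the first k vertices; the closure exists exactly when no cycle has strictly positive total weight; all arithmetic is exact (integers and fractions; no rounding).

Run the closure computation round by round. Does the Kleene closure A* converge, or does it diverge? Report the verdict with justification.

Detection: at round 0, diagonal entry (3, 3) turns strictly positive.
Key observation: the cycle 3->3 has total weight 6, which is strictly positive.
Answer: DIVERGES — positive cycle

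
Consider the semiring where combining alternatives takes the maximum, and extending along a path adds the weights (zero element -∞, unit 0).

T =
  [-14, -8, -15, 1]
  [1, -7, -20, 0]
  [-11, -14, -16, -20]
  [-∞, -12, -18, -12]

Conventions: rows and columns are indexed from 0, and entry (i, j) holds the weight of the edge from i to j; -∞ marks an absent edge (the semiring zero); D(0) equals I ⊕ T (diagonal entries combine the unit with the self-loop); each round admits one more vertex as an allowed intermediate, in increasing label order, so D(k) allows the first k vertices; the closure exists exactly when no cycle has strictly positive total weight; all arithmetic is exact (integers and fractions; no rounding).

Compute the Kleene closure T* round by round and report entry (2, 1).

D(0):
  [0, -8, -15, 1]
  [1, 0, -20, 0]
  [-11, -14, 0, -20]
  [-∞, -12, -18, 0]
D(1):
  [0, -8, -15, 1]
  [1, 0, -14, 2]
  [-11, -14, 0, -10]
  [-∞, -12, -18, 0]
D(2):
  [0, -8, -15, 1]
  [1, 0, -14, 2]
  [-11, -14, 0, -10]
  [-11, -12, -18, 0]
D(3):
  [0, -8, -15, 1]
  [1, 0, -14, 2]
  [-11, -14, 0, -10]
  [-11, -12, -18, 0]
D(4):
  [0, -8, -15, 1]
  [1, 0, -14, 2]
  [-11, -14, 0, -10]
  [-11, -12, -18, 0]
Answer: T*[2][1] = -14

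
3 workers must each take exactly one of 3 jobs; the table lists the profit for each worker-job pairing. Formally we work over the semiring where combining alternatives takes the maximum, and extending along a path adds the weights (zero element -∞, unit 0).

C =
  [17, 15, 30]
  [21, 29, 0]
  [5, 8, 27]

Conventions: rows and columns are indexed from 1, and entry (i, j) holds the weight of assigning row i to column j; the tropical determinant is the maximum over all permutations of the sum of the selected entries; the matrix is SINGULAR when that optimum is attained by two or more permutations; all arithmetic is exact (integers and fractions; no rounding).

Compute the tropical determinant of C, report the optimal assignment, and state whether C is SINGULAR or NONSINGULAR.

σ = (1, 2, 3): 17 + 29 + 27 = 73
σ = (1, 3, 2): 17 + 0 + 8 = 25
σ = (2, 1, 3): 15 + 21 + 27 = 63
σ = (2, 3, 1): 15 + 0 + 5 = 20
σ = (3, 1, 2): 30 + 21 + 8 = 59
σ = (3, 2, 1): 30 + 29 + 5 = 64
Optimal value attained by: σ = (1, 2, 3).
Answer: det⊕(C) = 73; verdict: NONSINGULAR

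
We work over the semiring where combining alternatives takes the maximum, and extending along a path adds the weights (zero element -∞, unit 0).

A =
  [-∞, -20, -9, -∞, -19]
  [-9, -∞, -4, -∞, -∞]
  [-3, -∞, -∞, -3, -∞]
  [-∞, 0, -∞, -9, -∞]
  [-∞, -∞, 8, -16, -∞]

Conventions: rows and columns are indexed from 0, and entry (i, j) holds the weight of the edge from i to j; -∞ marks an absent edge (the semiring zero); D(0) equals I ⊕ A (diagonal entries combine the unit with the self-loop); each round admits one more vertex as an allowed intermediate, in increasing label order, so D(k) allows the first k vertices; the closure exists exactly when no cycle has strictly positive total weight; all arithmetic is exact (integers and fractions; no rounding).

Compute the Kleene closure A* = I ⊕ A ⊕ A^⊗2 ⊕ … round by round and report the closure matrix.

D(0):
  [0, -20, -9, -∞, -19]
  [-9, 0, -4, -∞, -∞]
  [-3, -∞, 0, -3, -∞]
  [-∞, 0, -∞, 0, -∞]
  [-∞, -∞, 8, -16, 0]
D(1):
  [0, -20, -9, -∞, -19]
  [-9, 0, -4, -∞, -28]
  [-3, -23, 0, -3, -22]
  [-∞, 0, -∞, 0, -∞]
  [-∞, -∞, 8, -16, 0]
D(2):
  [0, -20, -9, -∞, -19]
  [-9, 0, -4, -∞, -28]
  [-3, -23, 0, -3, -22]
  [-9, 0, -4, 0, -28]
  [-∞, -∞, 8, -16, 0]
D(3):
  [0, -20, -9, -12, -19]
  [-7, 0, -4, -7, -26]
  [-3, -23, 0, -3, -22]
  [-7, 0, -4, 0, -26]
  [5, -15, 8, 5, 0]
D(4):
  [0, -12, -9, -12, -19]
  [-7, 0, -4, -7, -26]
  [-3, -3, 0, -3, -22]
  [-7, 0, -4, 0, -26]
  [5, 5, 8, 5, 0]
D(5):
  [0, -12, -9, -12, -19]
  [-7, 0, -4, -7, -26]
  [-3, -3, 0, -3, -22]
  [-7, 0, -4, 0, -26]
  [5, 5, 8, 5, 0]
Answer: A* = [[0, -12, -9, -12, -19], [-7, 0, -4, -7, -26], [-3, -3, 0, -3, -22], [-7, 0, -4, 0, -26], [5, 5, 8, 5, 0]]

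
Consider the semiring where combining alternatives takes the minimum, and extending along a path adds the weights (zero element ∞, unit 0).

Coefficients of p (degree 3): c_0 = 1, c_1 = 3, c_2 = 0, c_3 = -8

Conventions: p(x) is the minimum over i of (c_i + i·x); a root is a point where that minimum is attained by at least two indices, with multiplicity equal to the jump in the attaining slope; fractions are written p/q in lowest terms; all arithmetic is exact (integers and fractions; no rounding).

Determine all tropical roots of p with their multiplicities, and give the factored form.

hull edge (i=0, c=1) to (i=3, c=-8): slope -3, span 3
Factored form: p(x) = -8 ⊗ (x ⊕ 3) ⊗ (x ⊕ 3) ⊗ (x ⊕ 3)
Answer: roots = 3 (mult 3)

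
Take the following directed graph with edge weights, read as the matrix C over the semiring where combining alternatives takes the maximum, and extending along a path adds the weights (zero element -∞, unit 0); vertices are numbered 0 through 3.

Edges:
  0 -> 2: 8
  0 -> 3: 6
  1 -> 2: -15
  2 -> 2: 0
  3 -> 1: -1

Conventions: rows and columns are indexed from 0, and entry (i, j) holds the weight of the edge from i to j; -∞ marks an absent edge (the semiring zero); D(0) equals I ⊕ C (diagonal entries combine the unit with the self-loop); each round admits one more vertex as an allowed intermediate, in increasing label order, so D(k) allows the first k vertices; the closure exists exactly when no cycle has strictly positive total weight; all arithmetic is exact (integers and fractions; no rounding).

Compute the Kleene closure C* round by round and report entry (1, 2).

D(0):
  [0, -∞, 8, 6]
  [-∞, 0, -15, -∞]
  [-∞, -∞, 0, -∞]
  [-∞, -1, -∞, 0]
D(1):
  [0, -∞, 8, 6]
  [-∞, 0, -15, -∞]
  [-∞, -∞, 0, -∞]
  [-∞, -1, -∞, 0]
D(2):
  [0, -∞, 8, 6]
  [-∞, 0, -15, -∞]
  [-∞, -∞, 0, -∞]
  [-∞, -1, -16, 0]
D(3):
  [0, -∞, 8, 6]
  [-∞, 0, -15, -∞]
  [-∞, -∞, 0, -∞]
  [-∞, -1, -16, 0]
D(4):
  [0, 5, 8, 6]
  [-∞, 0, -15, -∞]
  [-∞, -∞, 0, -∞]
  [-∞, -1, -16, 0]
Answer: C*[1][2] = -15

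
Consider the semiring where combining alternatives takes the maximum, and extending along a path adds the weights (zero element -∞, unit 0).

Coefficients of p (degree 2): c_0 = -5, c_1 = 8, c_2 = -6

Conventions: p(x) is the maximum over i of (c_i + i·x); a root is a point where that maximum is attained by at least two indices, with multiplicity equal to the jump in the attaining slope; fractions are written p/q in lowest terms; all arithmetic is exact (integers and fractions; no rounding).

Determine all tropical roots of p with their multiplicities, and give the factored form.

hull edge (i=0, c=-5) to (i=1, c=8): slope 13, span 1
hull edge (i=1, c=8) to (i=2, c=-6): slope -14, span 1
Factored form: p(x) = -6 ⊗ (x ⊕ (-13)) ⊗ (x ⊕ 14)
Answer: roots = -13 (mult 1), 14 (mult 1)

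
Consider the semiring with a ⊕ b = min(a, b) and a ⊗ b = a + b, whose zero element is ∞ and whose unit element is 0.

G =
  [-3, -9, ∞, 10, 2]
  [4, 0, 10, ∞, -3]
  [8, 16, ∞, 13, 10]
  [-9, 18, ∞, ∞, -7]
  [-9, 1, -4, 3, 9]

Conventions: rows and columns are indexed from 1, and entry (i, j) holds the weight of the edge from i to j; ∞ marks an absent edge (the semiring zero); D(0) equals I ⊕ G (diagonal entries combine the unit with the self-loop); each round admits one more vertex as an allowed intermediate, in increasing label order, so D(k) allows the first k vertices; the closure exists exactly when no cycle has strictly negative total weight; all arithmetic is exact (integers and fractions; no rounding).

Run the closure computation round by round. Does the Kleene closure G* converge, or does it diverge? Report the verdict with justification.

Detection: at round 0, diagonal entry (1, 1) turns strictly negative.
Key observation: the cycle 1->1 has total weight (-3), which is strictly negative.
Answer: DIVERGES — negative cycle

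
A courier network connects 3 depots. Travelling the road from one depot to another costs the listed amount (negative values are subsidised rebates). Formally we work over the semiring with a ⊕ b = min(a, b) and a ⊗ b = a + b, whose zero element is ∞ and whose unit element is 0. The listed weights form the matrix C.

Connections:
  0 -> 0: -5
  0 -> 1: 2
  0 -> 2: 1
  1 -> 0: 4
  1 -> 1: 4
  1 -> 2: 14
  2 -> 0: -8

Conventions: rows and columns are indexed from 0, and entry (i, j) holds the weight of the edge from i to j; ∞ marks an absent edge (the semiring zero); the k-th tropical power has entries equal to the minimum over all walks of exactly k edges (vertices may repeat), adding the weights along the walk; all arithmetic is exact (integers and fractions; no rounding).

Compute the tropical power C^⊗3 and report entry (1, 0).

C^⊗2:
  [-10, -3, -4]
  [-1, 6, 5]
  [-13, -6, -7]
C^⊗3:
  [-15, -8, -9]
  [-6, 1, 0]
  [-18, -11, -12]
Key observation: the optimum is the walk 1->0->0->0, with weight 4 + (-5) + (-5) = -6.
Optimal value attained by: walk 1->0->0->0.
Answer: (C^⊗3)[1][0] = -6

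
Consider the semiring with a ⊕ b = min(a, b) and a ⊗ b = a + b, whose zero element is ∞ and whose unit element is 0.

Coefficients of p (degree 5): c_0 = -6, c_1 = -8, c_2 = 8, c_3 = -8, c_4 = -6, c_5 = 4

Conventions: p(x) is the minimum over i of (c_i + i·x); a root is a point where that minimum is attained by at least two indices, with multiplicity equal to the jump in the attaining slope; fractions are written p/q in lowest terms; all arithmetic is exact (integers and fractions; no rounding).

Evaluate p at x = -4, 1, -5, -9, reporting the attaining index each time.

p(-4) = min(-6+0·(-4)=-6, -8+1·(-4)=-12, 8+2·(-4)=0, -8+3·(-4)=-20, -6+4·(-4)=-22, 4+5·(-4)=-16) = -22 (attained by i=4)
p(1) = min(-6+0·1=-6, -8+1·1=-7, 8+2·1=10, -8+3·1=-5, -6+4·1=-2, 4+5·1=9) = -7 (attained by i=1)
p(-5) = min(-6+0·(-5)=-6, -8+1·(-5)=-13, 8+2·(-5)=-2, -8+3·(-5)=-23, -6+4·(-5)=-26, 4+5·(-5)=-21) = -26 (attained by i=4)
p(-9) = min(-6+0·(-9)=-6, -8+1·(-9)=-17, 8+2·(-9)=-10, -8+3·(-9)=-35, -6+4·(-9)=-42, 4+5·(-9)=-41) = -42 (attained by i=4)
Answer: p(-4) = -22; p(1) = -7; p(-5) = -26; p(-9) = -42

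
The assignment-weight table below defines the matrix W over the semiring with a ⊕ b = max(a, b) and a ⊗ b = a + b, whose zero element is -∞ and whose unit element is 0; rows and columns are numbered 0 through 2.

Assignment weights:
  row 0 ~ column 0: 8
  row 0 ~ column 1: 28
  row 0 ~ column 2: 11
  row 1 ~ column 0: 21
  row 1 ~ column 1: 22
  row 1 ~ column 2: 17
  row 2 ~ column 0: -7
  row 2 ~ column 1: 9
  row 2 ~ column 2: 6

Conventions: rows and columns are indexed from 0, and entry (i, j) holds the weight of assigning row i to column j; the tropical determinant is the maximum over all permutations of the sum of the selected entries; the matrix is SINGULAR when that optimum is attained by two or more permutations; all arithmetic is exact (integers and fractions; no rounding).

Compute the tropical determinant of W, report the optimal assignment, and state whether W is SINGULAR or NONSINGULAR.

σ = (0, 1, 2): 8 + 22 + 6 = 36
σ = (0, 2, 1): 8 + 17 + 9 = 34
σ = (1, 0, 2): 28 + 21 + 6 = 55
σ = (1, 2, 0): 28 + 17 + (-7) = 38
σ = (2, 0, 1): 11 + 21 + 9 = 41
σ = (2, 1, 0): 11 + 22 + (-7) = 26
Optimal value attained by: σ = (1, 0, 2).
Answer: det⊕(W) = 55; verdict: NONSINGULAR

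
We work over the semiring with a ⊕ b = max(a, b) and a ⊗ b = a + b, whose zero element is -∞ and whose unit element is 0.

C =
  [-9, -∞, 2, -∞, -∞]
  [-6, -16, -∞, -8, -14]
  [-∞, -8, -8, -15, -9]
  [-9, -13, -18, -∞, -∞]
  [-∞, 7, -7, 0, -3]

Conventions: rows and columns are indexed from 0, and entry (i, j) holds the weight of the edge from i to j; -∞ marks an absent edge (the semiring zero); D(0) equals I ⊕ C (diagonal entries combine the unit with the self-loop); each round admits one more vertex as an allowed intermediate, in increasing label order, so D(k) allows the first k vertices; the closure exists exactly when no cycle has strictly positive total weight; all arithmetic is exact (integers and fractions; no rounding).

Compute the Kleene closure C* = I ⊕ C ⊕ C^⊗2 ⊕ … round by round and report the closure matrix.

D(0):
  [0, -∞, 2, -∞, -∞]
  [-6, 0, -∞, -8, -14]
  [-∞, -8, 0, -15, -9]
  [-9, -13, -18, 0, -∞]
  [-∞, 7, -7, 0, 0]
D(1):
  [0, -∞, 2, -∞, -∞]
  [-6, 0, -4, -8, -14]
  [-∞, -8, 0, -15, -9]
  [-9, -13, -7, 0, -∞]
  [-∞, 7, -7, 0, 0]
D(2):
  [0, -∞, 2, -∞, -∞]
  [-6, 0, -4, -8, -14]
  [-14, -8, 0, -15, -9]
  [-9, -13, -7, 0, -27]
  [1, 7, 3, 0, 0]
D(3):
  [0, -6, 2, -13, -7]
  [-6, 0, -4, -8, -13]
  [-14, -8, 0, -15, -9]
  [-9, -13, -7, 0, -16]
  [1, 7, 3, 0, 0]
D(4):
  [0, -6, 2, -13, -7]
  [-6, 0, -4, -8, -13]
  [-14, -8, 0, -15, -9]
  [-9, -13, -7, 0, -16]
  [1, 7, 3, 0, 0]
D(5):
  [0, 0, 2, -7, -7]
  [-6, 0, -4, -8, -13]
  [-8, -2, 0, -9, -9]
  [-9, -9, -7, 0, -16]
  [1, 7, 3, 0, 0]
Answer: C* = [[0, 0, 2, -7, -7], [-6, 0, -4, -8, -13], [-8, -2, 0, -9, -9], [-9, -9, -7, 0, -16], [1, 7, 3, 0, 0]]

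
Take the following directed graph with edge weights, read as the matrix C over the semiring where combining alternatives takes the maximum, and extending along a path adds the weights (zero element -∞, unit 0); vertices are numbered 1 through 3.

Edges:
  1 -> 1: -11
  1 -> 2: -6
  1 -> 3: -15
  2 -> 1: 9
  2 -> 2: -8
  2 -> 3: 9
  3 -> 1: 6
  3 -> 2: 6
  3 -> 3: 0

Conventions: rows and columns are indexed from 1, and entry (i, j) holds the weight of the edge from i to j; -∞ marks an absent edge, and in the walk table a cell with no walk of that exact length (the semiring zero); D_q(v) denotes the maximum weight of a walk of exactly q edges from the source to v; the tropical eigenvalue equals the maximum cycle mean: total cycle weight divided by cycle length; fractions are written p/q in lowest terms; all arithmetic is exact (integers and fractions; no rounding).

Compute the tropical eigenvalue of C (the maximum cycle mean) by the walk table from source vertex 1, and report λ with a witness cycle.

q=0: [0, -∞, -∞]
q=1: [-11, -6, -15]
q=2: [3, -9, 3]
q=3: [9, 9, 3]
Optimal cycle mean attained by: cycle 2->3->2, total 9 + 6, length 2.
Answer: λ = 15/2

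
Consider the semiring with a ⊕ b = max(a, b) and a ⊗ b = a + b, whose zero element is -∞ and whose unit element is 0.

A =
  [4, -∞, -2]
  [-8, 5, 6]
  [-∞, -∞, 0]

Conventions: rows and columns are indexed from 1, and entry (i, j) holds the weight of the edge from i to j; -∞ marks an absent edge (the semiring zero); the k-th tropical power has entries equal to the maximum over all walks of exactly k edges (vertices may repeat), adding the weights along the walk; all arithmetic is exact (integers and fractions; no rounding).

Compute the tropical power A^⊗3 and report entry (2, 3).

A^⊗2:
  [8, -∞, 2]
  [-3, 10, 11]
  [-∞, -∞, 0]
A^⊗3:
  [12, -∞, 6]
  [2, 15, 16]
  [-∞, -∞, 0]
Key observation: the optimum is the walk 2->2->2->3, with weight 5 + 5 + 6 = 16.
Optimal value attained by: walk 2->2->2->3.
Answer: (A^⊗3)[2][3] = 16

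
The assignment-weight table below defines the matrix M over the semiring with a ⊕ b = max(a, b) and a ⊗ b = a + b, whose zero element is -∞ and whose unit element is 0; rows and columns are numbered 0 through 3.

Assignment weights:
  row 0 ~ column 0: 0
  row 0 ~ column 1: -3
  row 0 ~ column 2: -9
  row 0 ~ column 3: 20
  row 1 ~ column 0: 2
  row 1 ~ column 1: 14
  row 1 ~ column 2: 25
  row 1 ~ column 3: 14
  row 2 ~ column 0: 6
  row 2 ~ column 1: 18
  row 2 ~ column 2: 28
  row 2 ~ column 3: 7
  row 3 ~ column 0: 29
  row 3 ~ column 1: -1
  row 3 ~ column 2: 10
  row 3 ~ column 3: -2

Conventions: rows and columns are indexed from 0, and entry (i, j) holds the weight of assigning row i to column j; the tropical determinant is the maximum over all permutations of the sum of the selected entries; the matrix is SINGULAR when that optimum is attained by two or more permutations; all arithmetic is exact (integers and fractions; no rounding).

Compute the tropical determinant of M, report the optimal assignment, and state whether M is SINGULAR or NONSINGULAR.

σ = (0, 1, 2, 3): 0 + 14 + 28 + (-2) = 40
σ = (0, 1, 3, 2): 0 + 14 + 7 + 10 = 31
σ = (0, 2, 1, 3): 0 + 25 + 18 + (-2) = 41
σ = (0, 2, 3, 1): 0 + 25 + 7 + (-1) = 31
σ = (0, 3, 1, 2): 0 + 14 + 18 + 10 = 42
σ = (0, 3, 2, 1): 0 + 14 + 28 + (-1) = 41
σ = (1, 0, 2, 3): (-3) + 2 + 28 + (-2) = 25
σ = (1, 0, 3, 2): (-3) + 2 + 7 + 10 = 16
σ = (1, 2, 0, 3): (-3) + 25 + 6 + (-2) = 26
σ = (1, 2, 3, 0): (-3) + 25 + 7 + 29 = 58
σ = (1, 3, 0, 2): (-3) + 14 + 6 + 10 = 27
σ = (1, 3, 2, 0): (-3) + 14 + 28 + 29 = 68
σ = (2, 0, 1, 3): (-9) + 2 + 18 + (-2) = 9
σ = (2, 0, 3, 1): (-9) + 2 + 7 + (-1) = -1
σ = (2, 1, 0, 3): (-9) + 14 + 6 + (-2) = 9
σ = (2, 1, 3, 0): (-9) + 14 + 7 + 29 = 41
σ = (2, 3, 0, 1): (-9) + 14 + 6 + (-1) = 10
σ = (2, 3, 1, 0): (-9) + 14 + 18 + 29 = 52
σ = (3, 0, 1, 2): 20 + 2 + 18 + 10 = 50
σ = (3, 0, 2, 1): 20 + 2 + 28 + (-1) = 49
σ = (3, 1, 0, 2): 20 + 14 + 6 + 10 = 50
σ = (3, 1, 2, 0): 20 + 14 + 28 + 29 = 91
σ = (3, 2, 0, 1): 20 + 25 + 6 + (-1) = 50
σ = (3, 2, 1, 0): 20 + 25 + 18 + 29 = 92
Optimal value attained by: σ = (3, 2, 1, 0).
Answer: det⊕(M) = 92; verdict: NONSINGULAR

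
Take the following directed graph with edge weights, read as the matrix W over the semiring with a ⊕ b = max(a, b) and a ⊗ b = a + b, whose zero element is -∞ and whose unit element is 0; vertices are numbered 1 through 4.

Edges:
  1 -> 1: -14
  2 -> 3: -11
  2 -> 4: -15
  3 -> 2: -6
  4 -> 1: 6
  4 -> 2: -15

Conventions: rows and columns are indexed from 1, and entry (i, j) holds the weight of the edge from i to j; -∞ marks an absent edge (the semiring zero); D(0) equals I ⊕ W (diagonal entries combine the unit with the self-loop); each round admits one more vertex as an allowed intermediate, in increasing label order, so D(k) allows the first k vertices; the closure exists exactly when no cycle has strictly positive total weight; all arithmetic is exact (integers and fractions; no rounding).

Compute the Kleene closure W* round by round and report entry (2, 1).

D(0):
  [0, -∞, -∞, -∞]
  [-∞, 0, -11, -15]
  [-∞, -6, 0, -∞]
  [6, -15, -∞, 0]
D(1):
  [0, -∞, -∞, -∞]
  [-∞, 0, -11, -15]
  [-∞, -6, 0, -∞]
  [6, -15, -∞, 0]
D(2):
  [0, -∞, -∞, -∞]
  [-∞, 0, -11, -15]
  [-∞, -6, 0, -21]
  [6, -15, -26, 0]
D(3):
  [0, -∞, -∞, -∞]
  [-∞, 0, -11, -15]
  [-∞, -6, 0, -21]
  [6, -15, -26, 0]
D(4):
  [0, -∞, -∞, -∞]
  [-9, 0, -11, -15]
  [-15, -6, 0, -21]
  [6, -15, -26, 0]
Answer: W*[2][1] = -9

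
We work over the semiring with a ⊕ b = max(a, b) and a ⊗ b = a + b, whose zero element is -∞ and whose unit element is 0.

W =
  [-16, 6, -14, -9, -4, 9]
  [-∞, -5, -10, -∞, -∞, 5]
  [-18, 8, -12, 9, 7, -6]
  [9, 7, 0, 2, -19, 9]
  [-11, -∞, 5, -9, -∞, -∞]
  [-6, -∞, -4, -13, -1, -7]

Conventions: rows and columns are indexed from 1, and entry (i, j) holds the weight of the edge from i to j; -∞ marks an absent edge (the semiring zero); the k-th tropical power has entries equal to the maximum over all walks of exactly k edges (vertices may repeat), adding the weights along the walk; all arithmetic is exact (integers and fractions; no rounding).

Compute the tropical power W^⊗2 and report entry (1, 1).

W^⊗2:
  [3, 1, 5, -4, 8, 11]
  [-1, -2, 1, -1, 4, 0]
  [18, 16, 12, 11, -5, 18]
  [11, 15, 5, 9, 8, 18]
  [0, 13, -7, 14, 12, 0]
  [-4, 4, 4, 5, 3, 3]
Key observation: the optimum is the walk 1->6->1, with weight 9 + (-6) = 3.
Optimal value attained by: walk 1->6->1.
Answer: (W^⊗2)[1][1] = 3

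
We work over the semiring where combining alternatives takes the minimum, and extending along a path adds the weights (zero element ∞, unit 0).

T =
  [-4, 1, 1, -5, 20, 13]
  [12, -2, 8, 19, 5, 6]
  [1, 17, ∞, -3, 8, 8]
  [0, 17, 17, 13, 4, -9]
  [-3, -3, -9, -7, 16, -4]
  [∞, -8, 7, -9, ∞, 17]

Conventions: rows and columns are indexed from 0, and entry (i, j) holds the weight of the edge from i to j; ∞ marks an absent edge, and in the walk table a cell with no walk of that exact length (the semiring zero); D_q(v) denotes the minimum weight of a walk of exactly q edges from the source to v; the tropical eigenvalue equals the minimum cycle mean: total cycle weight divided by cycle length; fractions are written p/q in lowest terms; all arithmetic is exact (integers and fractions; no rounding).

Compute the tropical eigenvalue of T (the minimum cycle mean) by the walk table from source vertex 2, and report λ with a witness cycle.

q=0: [∞, ∞, 0, ∞, ∞, ∞]
q=1: [1, 17, ∞, -3, 8, 8]
q=2: [-3, 0, -1, -4, 1, -12]
q=3: [-7, -20, -8, -21, 0, -13]
q=4: [-21, -22, -12, -22, -17, -30]
q=5: [-25, -38, -26, -39, -18, -31]
q=6: [-39, -40, -30, -40, -35, -48]
Optimal cycle mean attained by: cycle 3->5->3, total (-9) + (-9), length 2.
Answer: λ = -9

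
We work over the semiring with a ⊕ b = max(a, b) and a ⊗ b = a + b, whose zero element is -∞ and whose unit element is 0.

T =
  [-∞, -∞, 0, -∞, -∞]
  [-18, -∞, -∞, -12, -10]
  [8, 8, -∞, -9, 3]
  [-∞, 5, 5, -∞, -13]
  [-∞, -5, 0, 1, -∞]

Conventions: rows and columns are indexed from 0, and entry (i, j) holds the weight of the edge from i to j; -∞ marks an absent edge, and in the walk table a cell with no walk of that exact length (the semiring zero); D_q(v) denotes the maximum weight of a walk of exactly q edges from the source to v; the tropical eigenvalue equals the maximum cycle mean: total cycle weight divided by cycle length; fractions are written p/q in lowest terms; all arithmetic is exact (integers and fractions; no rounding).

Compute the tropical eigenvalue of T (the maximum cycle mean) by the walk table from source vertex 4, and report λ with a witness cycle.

q=0: [-∞, -∞, -∞, -∞, 0]
q=1: [-∞, -5, 0, 1, -∞]
q=2: [8, 8, 6, -9, 3]
q=3: [14, 14, 8, 4, 9]
q=4: [16, 16, 14, 10, 11]
q=5: [22, 22, 16, 12, 17]
Optimal cycle mean attained by: cycle 0->2->0, total 0 + 8, length 2.
Answer: λ = 4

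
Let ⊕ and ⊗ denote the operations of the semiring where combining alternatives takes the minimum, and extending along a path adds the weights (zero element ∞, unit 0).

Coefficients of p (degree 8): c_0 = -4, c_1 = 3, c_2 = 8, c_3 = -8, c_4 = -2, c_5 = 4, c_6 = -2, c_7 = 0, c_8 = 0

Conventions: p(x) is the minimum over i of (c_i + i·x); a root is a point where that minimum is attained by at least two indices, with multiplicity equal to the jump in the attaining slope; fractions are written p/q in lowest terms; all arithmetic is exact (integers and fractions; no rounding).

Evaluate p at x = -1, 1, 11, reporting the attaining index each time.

p(-1) = min(-4+0·(-1)=-4, 3+1·(-1)=2, 8+2·(-1)=6, -8+3·(-1)=-11, -2+4·(-1)=-6, 4+5·(-1)=-1, -2+6·(-1)=-8, 0+7·(-1)=-7, 0+8·(-1)=-8) = -11 (attained by i=3)
p(1) = min(-4+0·1=-4, 3+1·1=4, 8+2·1=10, -8+3·1=-5, -2+4·1=2, 4+5·1=9, -2+6·1=4, 0+7·1=7, 0+8·1=8) = -5 (attained by i=3)
p(11) = min(-4+0·11=-4, 3+1·11=14, 8+2·11=30, -8+3·11=25, -2+4·11=42, 4+5·11=59, -2+6·11=64, 0+7·11=77, 0+8·11=88) = -4 (attained by i=0)
Answer: p(-1) = -11; p(1) = -5; p(11) = -4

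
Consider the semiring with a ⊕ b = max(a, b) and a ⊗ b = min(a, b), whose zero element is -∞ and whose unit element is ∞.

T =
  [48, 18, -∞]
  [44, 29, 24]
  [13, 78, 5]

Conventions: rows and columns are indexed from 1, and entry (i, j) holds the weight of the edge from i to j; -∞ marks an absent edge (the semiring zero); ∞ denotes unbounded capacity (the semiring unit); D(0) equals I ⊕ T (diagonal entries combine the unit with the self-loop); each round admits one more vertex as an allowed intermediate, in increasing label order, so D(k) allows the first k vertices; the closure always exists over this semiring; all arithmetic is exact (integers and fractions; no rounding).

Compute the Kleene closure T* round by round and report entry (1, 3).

D(0):
  [∞, 18, -∞]
  [44, ∞, 24]
  [13, 78, ∞]
D(1):
  [∞, 18, -∞]
  [44, ∞, 24]
  [13, 78, ∞]
D(2):
  [∞, 18, 18]
  [44, ∞, 24]
  [44, 78, ∞]
D(3):
  [∞, 18, 18]
  [44, ∞, 24]
  [44, 78, ∞]
Answer: T*[1][3] = 18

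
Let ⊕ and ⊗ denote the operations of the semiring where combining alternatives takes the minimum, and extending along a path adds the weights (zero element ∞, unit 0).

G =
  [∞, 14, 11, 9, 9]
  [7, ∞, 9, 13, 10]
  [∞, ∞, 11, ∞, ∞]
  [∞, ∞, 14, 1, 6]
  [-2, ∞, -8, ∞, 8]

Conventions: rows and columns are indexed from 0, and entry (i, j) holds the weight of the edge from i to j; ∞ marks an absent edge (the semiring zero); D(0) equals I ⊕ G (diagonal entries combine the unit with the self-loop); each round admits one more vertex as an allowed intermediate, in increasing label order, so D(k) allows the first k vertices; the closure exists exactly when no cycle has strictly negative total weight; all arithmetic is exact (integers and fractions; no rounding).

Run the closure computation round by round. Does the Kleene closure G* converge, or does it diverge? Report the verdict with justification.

D(0):
  [0, 14, 11, 9, 9]
  [7, 0, 9, 13, 10]
  [∞, ∞, 0, ∞, ∞]
  [∞, ∞, 14, 0, 6]
  [-2, ∞, -8, ∞, 0]
D(1):
  [0, 14, 11, 9, 9]
  [7, 0, 9, 13, 10]
  [∞, ∞, 0, ∞, ∞]
  [∞, ∞, 14, 0, 6]
  [-2, 12, -8, 7, 0]
D(2):
  [0, 14, 11, 9, 9]
  [7, 0, 9, 13, 10]
  [∞, ∞, 0, ∞, ∞]
  [∞, ∞, 14, 0, 6]
  [-2, 12, -8, 7, 0]
D(3):
  [0, 14, 11, 9, 9]
  [7, 0, 9, 13, 10]
  [∞, ∞, 0, ∞, ∞]
  [∞, ∞, 14, 0, 6]
  [-2, 12, -8, 7, 0]
D(4):
  [0, 14, 11, 9, 9]
  [7, 0, 9, 13, 10]
  [∞, ∞, 0, ∞, ∞]
  [∞, ∞, 14, 0, 6]
  [-2, 12, -8, 7, 0]
D(5):
  [0, 14, 1, 9, 9]
  [7, 0, 2, 13, 10]
  [∞, ∞, 0, ∞, ∞]
  [4, 18, -2, 0, 6]
  [-2, 12, -8, 7, 0]
Key observation: every diagonal entry stays at the unit through all rounds, so no improving cycle exists.
Answer: CONVERGES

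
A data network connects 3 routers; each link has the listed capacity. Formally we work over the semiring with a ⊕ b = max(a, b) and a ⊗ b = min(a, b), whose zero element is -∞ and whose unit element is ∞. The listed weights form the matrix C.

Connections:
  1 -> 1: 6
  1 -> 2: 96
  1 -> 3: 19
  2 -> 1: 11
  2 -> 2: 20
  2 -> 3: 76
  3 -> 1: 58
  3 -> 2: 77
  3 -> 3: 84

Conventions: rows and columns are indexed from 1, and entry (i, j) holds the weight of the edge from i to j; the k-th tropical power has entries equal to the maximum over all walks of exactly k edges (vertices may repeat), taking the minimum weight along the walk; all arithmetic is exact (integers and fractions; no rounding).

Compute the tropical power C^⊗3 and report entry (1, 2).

C^⊗2:
  [19, 20, 76]
  [58, 76, 76]
  [58, 77, 84]
C^⊗3:
  [58, 76, 76]
  [58, 76, 76]
  [58, 77, 84]
Key observation: the optimum is the walk 1->2->3->2, with weight 96 min 76 min 77 = 76.
Optimal value attained by: walk 1->2->3->2.
Answer: (C^⊗3)[1][2] = 76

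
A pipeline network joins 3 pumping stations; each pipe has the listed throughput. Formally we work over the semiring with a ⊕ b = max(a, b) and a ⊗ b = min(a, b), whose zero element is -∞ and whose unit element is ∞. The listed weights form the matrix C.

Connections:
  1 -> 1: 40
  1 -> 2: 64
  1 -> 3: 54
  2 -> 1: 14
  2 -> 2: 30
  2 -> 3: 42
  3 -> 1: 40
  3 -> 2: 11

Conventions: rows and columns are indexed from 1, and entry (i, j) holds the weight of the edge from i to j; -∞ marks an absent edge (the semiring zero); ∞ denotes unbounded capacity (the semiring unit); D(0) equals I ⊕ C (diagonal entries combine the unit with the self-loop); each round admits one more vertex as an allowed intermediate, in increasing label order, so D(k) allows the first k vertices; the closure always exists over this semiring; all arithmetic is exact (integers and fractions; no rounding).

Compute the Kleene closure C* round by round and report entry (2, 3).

D(0):
  [∞, 64, 54]
  [14, ∞, 42]
  [40, 11, ∞]
D(1):
  [∞, 64, 54]
  [14, ∞, 42]
  [40, 40, ∞]
D(2):
  [∞, 64, 54]
  [14, ∞, 42]
  [40, 40, ∞]
D(3):
  [∞, 64, 54]
  [40, ∞, 42]
  [40, 40, ∞]
Answer: C*[2][3] = 42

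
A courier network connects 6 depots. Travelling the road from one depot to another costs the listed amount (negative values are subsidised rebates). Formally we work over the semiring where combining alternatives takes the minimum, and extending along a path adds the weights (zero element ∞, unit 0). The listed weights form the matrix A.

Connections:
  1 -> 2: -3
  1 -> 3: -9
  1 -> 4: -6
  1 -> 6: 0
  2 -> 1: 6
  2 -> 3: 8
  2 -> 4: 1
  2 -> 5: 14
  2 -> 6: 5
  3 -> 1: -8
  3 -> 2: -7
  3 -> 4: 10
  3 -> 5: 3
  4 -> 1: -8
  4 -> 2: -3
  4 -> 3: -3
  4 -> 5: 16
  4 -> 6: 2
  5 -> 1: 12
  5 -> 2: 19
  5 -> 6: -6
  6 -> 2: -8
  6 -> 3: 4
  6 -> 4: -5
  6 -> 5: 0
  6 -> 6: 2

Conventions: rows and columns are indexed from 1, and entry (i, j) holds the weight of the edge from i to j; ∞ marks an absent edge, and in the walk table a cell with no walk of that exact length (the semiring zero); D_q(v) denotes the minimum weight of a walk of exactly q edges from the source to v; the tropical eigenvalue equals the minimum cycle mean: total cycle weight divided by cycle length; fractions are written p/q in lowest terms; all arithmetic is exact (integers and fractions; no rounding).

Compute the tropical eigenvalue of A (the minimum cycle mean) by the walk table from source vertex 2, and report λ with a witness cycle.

q=0: [∞, 0, ∞, ∞, ∞, ∞]
q=1: [6, ∞, 8, 1, 14, 5]
q=2: [-7, -3, -3, 0, 5, 3]
q=3: [-11, -10, -16, -13, 0, -7]
q=4: [-24, -23, -20, -17, -13, -11]
q=5: [-28, -27, -33, -30, -17, -24]
q=6: [-41, -40, -37, -34, -30, -28]
Optimal cycle mean attained by: cycle 1->3->1, total (-9) + (-8), length 2.
Answer: λ = -17/2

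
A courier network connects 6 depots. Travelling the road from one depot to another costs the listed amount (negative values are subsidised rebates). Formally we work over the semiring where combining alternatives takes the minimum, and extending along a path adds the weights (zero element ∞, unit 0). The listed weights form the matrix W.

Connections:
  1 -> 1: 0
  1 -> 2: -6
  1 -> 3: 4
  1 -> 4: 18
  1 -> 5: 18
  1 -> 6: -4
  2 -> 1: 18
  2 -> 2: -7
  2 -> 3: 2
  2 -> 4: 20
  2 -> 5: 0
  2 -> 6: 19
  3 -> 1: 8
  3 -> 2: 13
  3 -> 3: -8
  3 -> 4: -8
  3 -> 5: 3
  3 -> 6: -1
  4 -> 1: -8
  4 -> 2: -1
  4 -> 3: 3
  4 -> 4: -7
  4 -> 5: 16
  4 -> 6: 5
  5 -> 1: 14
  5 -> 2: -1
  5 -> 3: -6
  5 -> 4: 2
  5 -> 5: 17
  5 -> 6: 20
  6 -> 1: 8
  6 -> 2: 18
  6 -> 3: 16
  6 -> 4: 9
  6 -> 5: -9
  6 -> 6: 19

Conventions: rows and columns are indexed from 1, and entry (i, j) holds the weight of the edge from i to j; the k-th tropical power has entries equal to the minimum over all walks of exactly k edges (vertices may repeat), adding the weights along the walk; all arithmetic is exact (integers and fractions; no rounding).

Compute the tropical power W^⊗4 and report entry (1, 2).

W^⊗2:
  [0, -13, -4, -4, -13, -4]
  [10, -14, -6, -6, -7, 1]
  [-16, -9, -16, -16, -10, -9]
  [-15, -14, -5, -14, -4, -12]
  [-6, -8, -14, -14, -3, -7]
  [1, -10, -15, -7, 8, 4]
W^⊗3:
  [-12, -20, -19, -12, -13, -5]
  [-14, -21, -14, -14, -14, -7]
  [-24, -22, -24, -24, -18, -20]
  [-22, -21, -13, -21, -21, -19]
  [-22, -15, -22, -22, -16, -15]
  [-15, -17, -23, -23, -12, -16]
W^⊗4:
  [-20, -27, -27, -27, -20, -20]
  [-22, -28, -22, -22, -21, -18]
  [-32, -30, -32, -32, -29, -28]
  [-29, -28, -27, -28, -28, -26]
  [-30, -28, -30, -30, -24, -26]
  [-31, -24, -31, -31, -25, -24]
Key observation: the optimum is the walk 1->2->2->2->2, with weight (-6) + (-7) + (-7) + (-7) = -27.
Optimal value attained by: walk 1->2->2->2->2.
Answer: (W^⊗4)[1][2] = -27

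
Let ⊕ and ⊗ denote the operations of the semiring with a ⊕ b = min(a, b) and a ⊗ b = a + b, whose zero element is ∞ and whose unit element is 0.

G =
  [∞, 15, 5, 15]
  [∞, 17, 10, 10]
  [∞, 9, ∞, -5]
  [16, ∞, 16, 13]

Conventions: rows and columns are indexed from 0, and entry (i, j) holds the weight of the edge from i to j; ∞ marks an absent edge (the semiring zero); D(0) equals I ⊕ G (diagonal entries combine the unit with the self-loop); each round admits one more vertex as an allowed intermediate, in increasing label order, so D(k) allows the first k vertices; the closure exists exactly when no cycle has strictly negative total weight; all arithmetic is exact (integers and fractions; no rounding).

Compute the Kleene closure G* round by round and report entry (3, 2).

D(0):
  [0, 15, 5, 15]
  [∞, 0, 10, 10]
  [∞, 9, 0, -5]
  [16, ∞, 16, 0]
D(1):
  [0, 15, 5, 15]
  [∞, 0, 10, 10]
  [∞, 9, 0, -5]
  [16, 31, 16, 0]
D(2):
  [0, 15, 5, 15]
  [∞, 0, 10, 10]
  [∞, 9, 0, -5]
  [16, 31, 16, 0]
D(3):
  [0, 14, 5, 0]
  [∞, 0, 10, 5]
  [∞, 9, 0, -5]
  [16, 25, 16, 0]
D(4):
  [0, 14, 5, 0]
  [21, 0, 10, 5]
  [11, 9, 0, -5]
  [16, 25, 16, 0]
Answer: G*[3][2] = 16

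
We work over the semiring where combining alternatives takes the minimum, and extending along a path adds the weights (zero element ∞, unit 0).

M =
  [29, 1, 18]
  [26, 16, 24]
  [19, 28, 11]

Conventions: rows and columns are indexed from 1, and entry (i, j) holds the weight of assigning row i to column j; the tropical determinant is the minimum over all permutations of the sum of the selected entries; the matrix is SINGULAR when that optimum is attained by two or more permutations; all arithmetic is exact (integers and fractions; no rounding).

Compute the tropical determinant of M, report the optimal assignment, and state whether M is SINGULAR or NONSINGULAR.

σ = (1, 2, 3): 29 + 16 + 11 = 56
σ = (1, 3, 2): 29 + 24 + 28 = 81
σ = (2, 1, 3): 1 + 26 + 11 = 38
σ = (2, 3, 1): 1 + 24 + 19 = 44
σ = (3, 1, 2): 18 + 26 + 28 = 72
σ = (3, 2, 1): 18 + 16 + 19 = 53
Optimal value attained by: σ = (2, 1, 3).
Answer: det⊕(M) = 38; verdict: NONSINGULAR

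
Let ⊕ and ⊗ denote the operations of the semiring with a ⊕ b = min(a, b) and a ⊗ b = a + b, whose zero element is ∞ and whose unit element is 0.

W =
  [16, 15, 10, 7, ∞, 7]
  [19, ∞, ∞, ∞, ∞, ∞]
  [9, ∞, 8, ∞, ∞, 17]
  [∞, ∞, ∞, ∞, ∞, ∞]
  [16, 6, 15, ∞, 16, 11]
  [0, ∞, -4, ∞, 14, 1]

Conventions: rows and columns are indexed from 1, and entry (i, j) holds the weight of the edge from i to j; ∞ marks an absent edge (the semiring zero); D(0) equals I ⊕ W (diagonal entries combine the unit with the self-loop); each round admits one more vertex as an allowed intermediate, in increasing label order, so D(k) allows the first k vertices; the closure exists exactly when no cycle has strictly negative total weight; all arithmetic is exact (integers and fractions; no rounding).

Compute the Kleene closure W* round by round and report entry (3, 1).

D(0):
  [0, 15, 10, 7, ∞, 7]
  [19, 0, ∞, ∞, ∞, ∞]
  [9, ∞, 0, ∞, ∞, 17]
  [∞, ∞, ∞, 0, ∞, ∞]
  [16, 6, 15, ∞, 0, 11]
  [0, ∞, -4, ∞, 14, 0]
D(1):
  [0, 15, 10, 7, ∞, 7]
  [19, 0, 29, 26, ∞, 26]
  [9, 24, 0, 16, ∞, 16]
  [∞, ∞, ∞, 0, ∞, ∞]
  [16, 6, 15, 23, 0, 11]
  [0, 15, -4, 7, 14, 0]
D(2):
  [0, 15, 10, 7, ∞, 7]
  [19, 0, 29, 26, ∞, 26]
  [9, 24, 0, 16, ∞, 16]
  [∞, ∞, ∞, 0, ∞, ∞]
  [16, 6, 15, 23, 0, 11]
  [0, 15, -4, 7, 14, 0]
D(3):
  [0, 15, 10, 7, ∞, 7]
  [19, 0, 29, 26, ∞, 26]
  [9, 24, 0, 16, ∞, 16]
  [∞, ∞, ∞, 0, ∞, ∞]
  [16, 6, 15, 23, 0, 11]
  [0, 15, -4, 7, 14, 0]
D(4):
  [0, 15, 10, 7, ∞, 7]
  [19, 0, 29, 26, ∞, 26]
  [9, 24, 0, 16, ∞, 16]
  [∞, ∞, ∞, 0, ∞, ∞]
  [16, 6, 15, 23, 0, 11]
  [0, 15, -4, 7, 14, 0]
D(5):
  [0, 15, 10, 7, ∞, 7]
  [19, 0, 29, 26, ∞, 26]
  [9, 24, 0, 16, ∞, 16]
  [∞, ∞, ∞, 0, ∞, ∞]
  [16, 6, 15, 23, 0, 11]
  [0, 15, -4, 7, 14, 0]
D(6):
  [0, 15, 3, 7, 21, 7]
  [19, 0, 22, 26, 40, 26]
  [9, 24, 0, 16, 30, 16]
  [∞, ∞, ∞, 0, ∞, ∞]
  [11, 6, 7, 18, 0, 11]
  [0, 15, -4, 7, 14, 0]
Answer: W*[3][1] = 9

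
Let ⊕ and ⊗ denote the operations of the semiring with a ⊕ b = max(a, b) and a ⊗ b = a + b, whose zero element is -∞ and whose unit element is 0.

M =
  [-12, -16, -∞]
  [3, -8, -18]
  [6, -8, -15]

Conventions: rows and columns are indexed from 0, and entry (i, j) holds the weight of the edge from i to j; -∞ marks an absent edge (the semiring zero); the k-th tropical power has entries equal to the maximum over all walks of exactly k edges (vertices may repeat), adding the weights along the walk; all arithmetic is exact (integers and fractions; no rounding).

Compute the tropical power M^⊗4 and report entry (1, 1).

M^⊗2:
  [-13, -24, -34]
  [-5, -13, -26]
  [-5, -10, -26]
M^⊗3:
  [-21, -29, -42]
  [-10, -21, -31]
  [-7, -18, -28]
M^⊗4:
  [-26, -37, -47]
  [-18, -26, -39]
  [-15, -23, -36]
Key observation: the optimum is the walk 1->0->1->0->1, with weight 3 + (-16) + 3 + (-16) = -26.
Optimal value attained by: walk 1->0->1->0->1.
Answer: (M^⊗4)[1][1] = -26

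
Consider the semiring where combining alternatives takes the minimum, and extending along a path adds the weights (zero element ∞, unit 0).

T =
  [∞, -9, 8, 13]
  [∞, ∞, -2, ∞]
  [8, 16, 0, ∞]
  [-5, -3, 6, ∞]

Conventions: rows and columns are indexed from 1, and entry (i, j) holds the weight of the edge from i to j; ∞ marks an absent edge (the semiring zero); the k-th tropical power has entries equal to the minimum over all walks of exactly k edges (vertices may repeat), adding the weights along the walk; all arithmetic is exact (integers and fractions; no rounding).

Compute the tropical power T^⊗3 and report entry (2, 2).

T^⊗2:
  [8, 10, -11, ∞]
  [6, 14, -2, ∞]
  [8, -1, 0, 21]
  [14, -14, -5, 8]
T^⊗3:
  [-3, -1, -11, 21]
  [6, -3, -2, 19]
  [8, -1, -3, 21]
  [3, 5, -16, 27]
Key observation: the optimum is the walk 2->3->1->2, with weight (-2) + 8 + (-9) = -3.
Optimal value attained by: walk 2->3->1->2.
Answer: (T^⊗3)[2][2] = -3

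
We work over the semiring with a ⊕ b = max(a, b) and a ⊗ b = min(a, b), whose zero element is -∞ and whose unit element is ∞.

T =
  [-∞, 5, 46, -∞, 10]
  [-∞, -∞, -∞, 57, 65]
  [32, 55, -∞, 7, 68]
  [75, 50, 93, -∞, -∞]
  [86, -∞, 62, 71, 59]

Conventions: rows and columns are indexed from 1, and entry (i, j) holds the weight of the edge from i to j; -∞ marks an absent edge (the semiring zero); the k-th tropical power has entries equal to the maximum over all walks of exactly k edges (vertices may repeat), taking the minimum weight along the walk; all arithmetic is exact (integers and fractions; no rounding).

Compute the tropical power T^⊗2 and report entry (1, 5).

T^⊗2:
  [32, 46, 10, 10, 46]
  [65, 50, 62, 65, 59]
  [68, 7, 62, 68, 59]
  [32, 55, 46, 50, 68]
  [71, 55, 71, 59, 62]
Key observation: the optimum is the walk 1->3->5, with weight 46 min 68 = 46.
Optimal value attained by: walk 1->3->5.
Answer: (T^⊗2)[1][5] = 46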